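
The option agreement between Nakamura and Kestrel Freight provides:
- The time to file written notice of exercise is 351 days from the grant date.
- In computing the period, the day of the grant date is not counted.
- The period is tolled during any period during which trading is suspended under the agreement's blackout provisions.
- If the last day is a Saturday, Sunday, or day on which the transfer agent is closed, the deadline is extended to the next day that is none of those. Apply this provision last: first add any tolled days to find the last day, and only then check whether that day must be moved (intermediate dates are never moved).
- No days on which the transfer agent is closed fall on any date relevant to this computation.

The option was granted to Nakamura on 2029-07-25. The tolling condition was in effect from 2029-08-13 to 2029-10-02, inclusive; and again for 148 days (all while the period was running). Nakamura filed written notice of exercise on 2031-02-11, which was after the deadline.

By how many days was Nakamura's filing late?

15 days

351 days after 2029-07-25 is July 11, 2030.
From August 13, 2029 through October 2, 2029 inclusive is 51 days; tolling adds 51 days: July 11, 2030 + 51 days = August 31, 2030.
Tolling adds 148 days: August 31, 2030 + 148 days = January 26, 2031.
January 26, 2031 is Sunday. The next qualifying day is January 27, 2031.
The deadline is January 27, 2031; from January 27, 2031 to February 11, 2031 is 15 days.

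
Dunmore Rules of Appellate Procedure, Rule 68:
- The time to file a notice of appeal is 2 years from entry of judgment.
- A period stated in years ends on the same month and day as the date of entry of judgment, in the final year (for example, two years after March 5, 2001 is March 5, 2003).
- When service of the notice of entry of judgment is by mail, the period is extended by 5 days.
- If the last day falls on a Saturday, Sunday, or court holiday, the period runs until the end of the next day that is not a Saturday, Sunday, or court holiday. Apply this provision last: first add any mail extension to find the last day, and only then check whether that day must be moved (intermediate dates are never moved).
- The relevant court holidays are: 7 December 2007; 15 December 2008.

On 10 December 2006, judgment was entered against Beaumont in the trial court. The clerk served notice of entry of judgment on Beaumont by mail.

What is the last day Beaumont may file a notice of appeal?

December 16, 2008

2 years after 10 December 2006 is December 10, 2008.
Service was by mail, adding 5 days: December 10, 2008 + 5 days = December 15, 2008.
December 15, 2008 is a listed holiday. The next qualifying day is December 16, 2008.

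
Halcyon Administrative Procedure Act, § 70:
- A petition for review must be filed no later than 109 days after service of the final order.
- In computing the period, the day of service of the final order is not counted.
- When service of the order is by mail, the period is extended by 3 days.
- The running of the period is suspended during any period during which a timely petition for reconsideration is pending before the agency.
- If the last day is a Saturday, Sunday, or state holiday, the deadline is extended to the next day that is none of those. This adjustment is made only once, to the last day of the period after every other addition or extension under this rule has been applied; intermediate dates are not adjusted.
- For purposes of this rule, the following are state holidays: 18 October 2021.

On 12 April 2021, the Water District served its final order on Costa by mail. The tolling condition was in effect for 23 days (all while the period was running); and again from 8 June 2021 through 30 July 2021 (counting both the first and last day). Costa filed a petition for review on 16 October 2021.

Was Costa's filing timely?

Yes

109 days after 12 April 2021 is July 30, 2021.
Service was by mail, adding 3 days: July 30, 2021 + 3 days = August 2, 2021.
Tolling adds 23 days: August 2, 2021 + 23 days = August 25, 2021.
From June 8, 2021 through July 30, 2021 inclusive is 53 days; tolling adds 53 days: August 25, 2021 + 53 days = October 17, 2021.
October 17, 2021 is Sunday; October 18, 2021 is a listed holiday. The next qualifying day is October 19, 2021.
The deadline is October 19, 2021; the filing on October 16, 2021 is on or before that date.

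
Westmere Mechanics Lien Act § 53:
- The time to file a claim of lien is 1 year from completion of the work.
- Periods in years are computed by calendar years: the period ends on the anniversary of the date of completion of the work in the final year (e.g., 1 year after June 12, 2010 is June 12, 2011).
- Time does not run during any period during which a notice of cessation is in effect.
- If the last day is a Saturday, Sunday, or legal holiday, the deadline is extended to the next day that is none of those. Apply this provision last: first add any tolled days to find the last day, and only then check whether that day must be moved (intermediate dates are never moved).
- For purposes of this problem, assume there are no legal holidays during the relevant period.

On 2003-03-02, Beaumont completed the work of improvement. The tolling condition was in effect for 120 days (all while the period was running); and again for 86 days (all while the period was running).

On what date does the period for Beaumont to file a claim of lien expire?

1 year after 2003-03-02 is March 2, 2004.
Tolling adds 120 days: March 2, 2004 + 120 days = June 30, 2004.
Tolling adds 86 days: June 30, 2004 + 86 days = September 24, 2004.
September 24, 2004 is a Friday and not a legal holiday, so no extension applies.

September 24, 2004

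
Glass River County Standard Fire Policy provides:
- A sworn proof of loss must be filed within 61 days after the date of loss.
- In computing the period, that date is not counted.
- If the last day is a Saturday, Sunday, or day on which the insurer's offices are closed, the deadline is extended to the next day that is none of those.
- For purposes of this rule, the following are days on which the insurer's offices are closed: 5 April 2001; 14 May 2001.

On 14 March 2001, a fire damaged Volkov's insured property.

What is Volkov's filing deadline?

May 15, 2001

61 days after 14 March 2001 is May 14, 2001.
May 14, 2001 is a listed holiday. The next qualifying day is May 15, 2001.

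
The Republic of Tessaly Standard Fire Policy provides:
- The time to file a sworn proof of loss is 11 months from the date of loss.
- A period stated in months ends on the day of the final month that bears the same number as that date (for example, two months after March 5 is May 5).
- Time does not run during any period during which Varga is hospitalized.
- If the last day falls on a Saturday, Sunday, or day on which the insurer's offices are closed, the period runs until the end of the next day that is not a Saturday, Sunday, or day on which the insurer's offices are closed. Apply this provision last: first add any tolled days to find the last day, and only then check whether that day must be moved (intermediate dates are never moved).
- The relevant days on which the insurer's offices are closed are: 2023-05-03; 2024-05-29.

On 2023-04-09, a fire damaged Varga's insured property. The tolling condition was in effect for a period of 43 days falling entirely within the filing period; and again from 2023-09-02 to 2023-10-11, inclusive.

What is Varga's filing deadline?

May 31, 2024

11 months after 2023-04-09 is March 9, 2024.
Tolling adds 43 days: March 9, 2024 + 43 days = April 21, 2024.
From September 2, 2023 through October 11, 2023 inclusive is 40 days; tolling adds 40 days: April 21, 2024 + 40 days = May 31, 2024.
May 31, 2024 is a Friday and not a day on which the insurer's offices are closed, so no extension applies.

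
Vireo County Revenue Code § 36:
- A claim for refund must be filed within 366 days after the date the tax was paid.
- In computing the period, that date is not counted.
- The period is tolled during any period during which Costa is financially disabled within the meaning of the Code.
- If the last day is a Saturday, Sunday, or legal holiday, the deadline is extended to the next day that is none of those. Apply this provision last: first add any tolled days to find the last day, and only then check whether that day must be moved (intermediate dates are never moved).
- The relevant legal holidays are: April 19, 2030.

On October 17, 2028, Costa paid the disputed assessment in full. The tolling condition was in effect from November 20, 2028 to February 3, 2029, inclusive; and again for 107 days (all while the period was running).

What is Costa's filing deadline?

April 22, 2030

366 days after October 17, 2028 is October 18, 2029.
From November 20, 2028 through February 3, 2029 inclusive is 76 days; tolling adds 76 days: October 18, 2029 + 76 days = January 2, 2030.
Tolling adds 107 days: January 2, 2030 + 107 days = April 19, 2030.
April 19, 2030 is a listed holiday; April 20, 2030 is Saturday; April 21, 2030 is Sunday. The next qualifying day is April 22, 2030.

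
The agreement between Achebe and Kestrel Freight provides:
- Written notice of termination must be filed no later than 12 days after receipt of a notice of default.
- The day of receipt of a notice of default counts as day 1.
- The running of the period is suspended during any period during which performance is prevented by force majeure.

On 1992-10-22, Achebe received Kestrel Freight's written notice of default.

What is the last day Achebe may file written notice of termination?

Counting 1992-10-22 as day 1, day 12 is November 2, 1992.

November 2, 1992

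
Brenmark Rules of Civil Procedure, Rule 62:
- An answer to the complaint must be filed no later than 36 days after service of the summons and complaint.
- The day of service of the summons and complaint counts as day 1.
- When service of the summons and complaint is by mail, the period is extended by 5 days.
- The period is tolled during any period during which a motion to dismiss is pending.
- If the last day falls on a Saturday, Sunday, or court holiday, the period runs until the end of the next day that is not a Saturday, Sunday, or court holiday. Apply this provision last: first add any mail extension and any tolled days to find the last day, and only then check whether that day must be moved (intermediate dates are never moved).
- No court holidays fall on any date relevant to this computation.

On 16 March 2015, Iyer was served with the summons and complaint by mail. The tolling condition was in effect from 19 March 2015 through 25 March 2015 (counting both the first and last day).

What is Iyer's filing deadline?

Counting 16 March 2015 as day 1, day 36 is April 20, 2015.
Service was by mail, adding 5 days: April 20, 2015 + 5 days = April 25, 2015.
From March 19, 2015 through March 25, 2015 inclusive is 7 days; tolling adds 7 days: April 25, 2015 + 7 days = May 2, 2015.
May 2, 2015 is Saturday; May 3, 2015 is Sunday. The next qualifying day is May 4, 2015.

May 4, 2015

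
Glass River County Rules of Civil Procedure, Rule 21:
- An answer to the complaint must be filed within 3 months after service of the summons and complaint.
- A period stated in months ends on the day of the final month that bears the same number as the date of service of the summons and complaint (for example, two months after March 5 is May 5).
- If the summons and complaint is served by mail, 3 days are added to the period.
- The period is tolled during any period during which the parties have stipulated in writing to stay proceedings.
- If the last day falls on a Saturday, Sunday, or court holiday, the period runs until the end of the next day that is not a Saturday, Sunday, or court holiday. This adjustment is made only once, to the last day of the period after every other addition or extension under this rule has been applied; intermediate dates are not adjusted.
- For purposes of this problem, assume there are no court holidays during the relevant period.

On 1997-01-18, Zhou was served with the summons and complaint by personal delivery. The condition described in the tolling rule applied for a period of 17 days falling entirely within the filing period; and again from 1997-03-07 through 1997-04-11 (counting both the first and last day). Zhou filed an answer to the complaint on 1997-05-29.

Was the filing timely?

Yes

3 months after 1997-01-18 is April 18, 1997.
Service was not by mail, so no mail extension applies.
Tolling adds 17 days: April 18, 1997 + 17 days = May 5, 1997.
From March 7, 1997 through April 11, 1997 inclusive is 36 days; tolling adds 36 days: May 5, 1997 + 36 days = June 10, 1997.
June 10, 1997 is a Tuesday and not a court holiday, so no extension applies.
The deadline is June 10, 1997; the filing on May 29, 1997 is on or before that date.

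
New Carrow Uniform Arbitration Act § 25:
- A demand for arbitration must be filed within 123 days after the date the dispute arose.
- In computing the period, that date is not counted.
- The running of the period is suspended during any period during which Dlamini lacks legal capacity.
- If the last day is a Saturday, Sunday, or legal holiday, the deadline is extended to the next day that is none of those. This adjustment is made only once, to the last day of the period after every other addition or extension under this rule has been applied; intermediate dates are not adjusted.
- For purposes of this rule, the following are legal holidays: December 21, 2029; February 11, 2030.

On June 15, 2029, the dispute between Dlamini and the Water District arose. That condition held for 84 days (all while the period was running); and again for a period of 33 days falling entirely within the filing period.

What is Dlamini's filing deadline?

February 12, 2030

123 days after June 15, 2029 is October 16, 2029.
Tolling adds 84 days: October 16, 2029 + 84 days = January 8, 2030.
Tolling adds 33 days: January 8, 2030 + 33 days = February 10, 2030.
February 10, 2030 is Sunday; February 11, 2030 is a listed holiday. The next qualifying day is February 12, 2030.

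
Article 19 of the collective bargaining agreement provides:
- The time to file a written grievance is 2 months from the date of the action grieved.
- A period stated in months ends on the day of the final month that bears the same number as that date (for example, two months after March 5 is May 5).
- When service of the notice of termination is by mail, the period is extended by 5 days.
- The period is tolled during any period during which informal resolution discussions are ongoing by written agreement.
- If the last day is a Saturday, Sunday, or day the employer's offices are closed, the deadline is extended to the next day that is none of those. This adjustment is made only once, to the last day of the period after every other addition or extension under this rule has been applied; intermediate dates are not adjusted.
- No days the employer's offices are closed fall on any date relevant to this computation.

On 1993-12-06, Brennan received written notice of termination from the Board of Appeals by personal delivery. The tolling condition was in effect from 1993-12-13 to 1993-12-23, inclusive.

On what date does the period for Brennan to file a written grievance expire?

2 months after 1993-12-06 is February 6, 1994.
Service was not by mail, so no mail extension applies.
From December 13, 1993 through December 23, 1993 inclusive is 11 days; tolling adds 11 days: February 6, 1994 + 11 days = February 17, 1994.
February 17, 1994 is a Thursday and not a day the employer's offices are closed, so no extension applies.

February 17, 1994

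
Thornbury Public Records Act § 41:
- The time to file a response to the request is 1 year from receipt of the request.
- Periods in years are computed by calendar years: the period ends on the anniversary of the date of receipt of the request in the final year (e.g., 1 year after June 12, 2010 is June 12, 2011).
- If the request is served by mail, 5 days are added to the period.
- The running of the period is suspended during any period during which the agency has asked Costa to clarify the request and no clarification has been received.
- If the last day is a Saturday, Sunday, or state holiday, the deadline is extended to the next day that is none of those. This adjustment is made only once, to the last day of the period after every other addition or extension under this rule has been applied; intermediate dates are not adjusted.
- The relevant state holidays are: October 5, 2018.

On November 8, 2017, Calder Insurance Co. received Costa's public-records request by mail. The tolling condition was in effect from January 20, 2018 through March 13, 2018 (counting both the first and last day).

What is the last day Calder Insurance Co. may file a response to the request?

1 year after November 8, 2017 is November 8, 2018.
Service was by mail, adding 5 days: November 8, 2018 + 5 days = November 13, 2018.
From January 20, 2018 through March 13, 2018 inclusive is 53 days; tolling adds 53 days: November 13, 2018 + 53 days = January 5, 2019.
January 5, 2019 is Saturday; January 6, 2019 is Sunday. The next qualifying day is January 7, 2019.

January 7, 2019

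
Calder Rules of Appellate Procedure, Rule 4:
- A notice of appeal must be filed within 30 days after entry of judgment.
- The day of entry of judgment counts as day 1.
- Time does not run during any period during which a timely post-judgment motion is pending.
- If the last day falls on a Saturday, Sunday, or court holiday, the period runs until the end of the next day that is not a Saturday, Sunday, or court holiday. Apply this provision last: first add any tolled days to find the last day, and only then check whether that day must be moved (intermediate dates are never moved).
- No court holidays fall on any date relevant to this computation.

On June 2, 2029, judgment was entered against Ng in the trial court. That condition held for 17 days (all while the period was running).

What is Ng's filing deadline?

Counting June 2, 2029 as day 1, day 30 is July 1, 2029.
Tolling adds 17 days: July 1, 2029 + 17 days = July 18, 2029.
July 18, 2029 is a Wednesday and not a court holiday, so no extension applies.

July 18, 2029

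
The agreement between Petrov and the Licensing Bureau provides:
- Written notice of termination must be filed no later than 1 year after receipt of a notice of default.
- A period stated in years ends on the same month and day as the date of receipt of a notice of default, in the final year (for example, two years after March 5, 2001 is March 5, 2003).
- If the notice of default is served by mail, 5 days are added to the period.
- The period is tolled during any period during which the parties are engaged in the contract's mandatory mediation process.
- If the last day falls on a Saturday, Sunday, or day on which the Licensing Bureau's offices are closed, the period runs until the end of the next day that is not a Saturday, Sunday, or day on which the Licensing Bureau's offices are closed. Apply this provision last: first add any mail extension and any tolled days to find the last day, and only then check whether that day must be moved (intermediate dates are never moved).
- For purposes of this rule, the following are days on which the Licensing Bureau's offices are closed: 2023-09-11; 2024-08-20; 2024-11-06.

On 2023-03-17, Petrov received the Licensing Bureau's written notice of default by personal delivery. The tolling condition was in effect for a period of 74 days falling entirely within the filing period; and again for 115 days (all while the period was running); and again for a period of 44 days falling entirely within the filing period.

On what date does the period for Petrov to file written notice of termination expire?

1 year after 2023-03-17 is March 17, 2024.
Service was not by mail, so no mail extension applies.
Tolling adds 74 days: March 17, 2024 + 74 days = May 30, 2024.
Tolling adds 115 days: May 30, 2024 + 115 days = September 22, 2024.
Tolling adds 44 days: September 22, 2024 + 44 days = November 5, 2024.
November 5, 2024 is a Tuesday and not a day on which the Licensing Bureau's offices are closed, so no extension applies.

November 5, 2024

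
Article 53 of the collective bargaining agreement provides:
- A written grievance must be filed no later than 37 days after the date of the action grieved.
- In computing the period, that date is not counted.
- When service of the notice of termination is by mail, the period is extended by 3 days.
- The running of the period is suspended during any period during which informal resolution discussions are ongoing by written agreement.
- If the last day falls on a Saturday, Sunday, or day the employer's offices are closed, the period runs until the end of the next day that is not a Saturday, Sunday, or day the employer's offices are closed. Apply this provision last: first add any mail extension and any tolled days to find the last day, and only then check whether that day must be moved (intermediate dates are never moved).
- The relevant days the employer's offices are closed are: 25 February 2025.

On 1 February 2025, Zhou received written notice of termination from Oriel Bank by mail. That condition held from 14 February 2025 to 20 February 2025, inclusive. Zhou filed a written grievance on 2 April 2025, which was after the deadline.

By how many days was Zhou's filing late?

13 days

37 days after 1 February 2025 is March 10, 2025.
Service was by mail, adding 3 days: March 10, 2025 + 3 days = March 13, 2025.
From February 14, 2025 through February 20, 2025 inclusive is 7 days; tolling adds 7 days: March 13, 2025 + 7 days = March 20, 2025.
March 20, 2025 is a Thursday and not a day the employer's offices are closed, so no extension applies.
The deadline is March 20, 2025; from March 20, 2025 to April 2, 2025 is 13 days.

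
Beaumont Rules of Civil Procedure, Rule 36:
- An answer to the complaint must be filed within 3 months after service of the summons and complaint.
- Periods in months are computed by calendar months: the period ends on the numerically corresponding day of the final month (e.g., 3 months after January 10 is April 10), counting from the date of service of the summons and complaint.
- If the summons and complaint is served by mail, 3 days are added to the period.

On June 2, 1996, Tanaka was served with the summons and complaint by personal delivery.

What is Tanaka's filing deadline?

3 months after June 2, 1996 is September 2, 1996.
Service was not by mail, so no mail extension applies.

September 2, 1996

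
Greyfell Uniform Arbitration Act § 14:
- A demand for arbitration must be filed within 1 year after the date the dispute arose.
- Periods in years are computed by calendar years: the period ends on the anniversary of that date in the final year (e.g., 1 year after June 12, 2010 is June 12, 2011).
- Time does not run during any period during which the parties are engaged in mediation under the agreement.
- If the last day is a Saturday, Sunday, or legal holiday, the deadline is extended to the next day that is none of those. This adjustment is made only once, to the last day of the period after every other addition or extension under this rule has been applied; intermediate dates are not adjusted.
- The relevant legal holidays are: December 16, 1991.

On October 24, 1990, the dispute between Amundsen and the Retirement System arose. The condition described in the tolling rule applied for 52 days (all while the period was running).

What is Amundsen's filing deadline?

1 year after October 24, 1990 is October 24, 1991.
Tolling adds 52 days: October 24, 1991 + 52 days = December 15, 1991.
December 15, 1991 is Sunday; December 16, 1991 is a listed holiday. The next qualifying day is December 17, 1991.

December 17, 1991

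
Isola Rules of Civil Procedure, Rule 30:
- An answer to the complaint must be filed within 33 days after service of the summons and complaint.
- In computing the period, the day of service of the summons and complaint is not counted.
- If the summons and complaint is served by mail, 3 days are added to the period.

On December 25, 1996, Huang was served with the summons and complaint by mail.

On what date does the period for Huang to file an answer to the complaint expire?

33 days after December 25, 1996 is January 27, 1997.
Service was by mail, adding 3 days: January 27, 1997 + 3 days = January 30, 1997.

January 30, 1997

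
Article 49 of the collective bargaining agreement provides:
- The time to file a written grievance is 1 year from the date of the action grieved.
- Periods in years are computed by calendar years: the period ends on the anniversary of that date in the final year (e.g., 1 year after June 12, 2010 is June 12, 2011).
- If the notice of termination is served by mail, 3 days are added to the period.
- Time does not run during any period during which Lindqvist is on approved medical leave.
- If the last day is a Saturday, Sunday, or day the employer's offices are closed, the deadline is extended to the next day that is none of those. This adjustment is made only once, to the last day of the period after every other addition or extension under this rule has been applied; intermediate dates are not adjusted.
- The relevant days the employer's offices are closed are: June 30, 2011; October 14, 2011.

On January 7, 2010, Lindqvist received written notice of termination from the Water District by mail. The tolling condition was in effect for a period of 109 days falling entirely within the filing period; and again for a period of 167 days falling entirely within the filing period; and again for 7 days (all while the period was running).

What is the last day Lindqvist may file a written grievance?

October 20, 2011

1 year after January 7, 2010 is January 7, 2011.
Service was by mail, adding 3 days: January 7, 2011 + 3 days = January 10, 2011.
Tolling adds 109 days: January 10, 2011 + 109 days = April 29, 2011.
Tolling adds 167 days: April 29, 2011 + 167 days = October 13, 2011.
Tolling adds 7 days: October 13, 2011 + 7 days = October 20, 2011.
October 20, 2011 is a Thursday and not a day the employer's offices are closed, so no extension applies.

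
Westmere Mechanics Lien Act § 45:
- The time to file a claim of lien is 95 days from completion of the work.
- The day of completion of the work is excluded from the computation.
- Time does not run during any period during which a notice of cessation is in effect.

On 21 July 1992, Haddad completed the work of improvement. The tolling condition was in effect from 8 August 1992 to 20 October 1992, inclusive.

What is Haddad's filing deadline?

95 days after 21 July 1992 is October 24, 1992.
From August 8, 1992 through October 20, 1992 inclusive is 74 days; tolling adds 74 days: October 24, 1992 + 74 days = January 6, 1993.

January 6, 1993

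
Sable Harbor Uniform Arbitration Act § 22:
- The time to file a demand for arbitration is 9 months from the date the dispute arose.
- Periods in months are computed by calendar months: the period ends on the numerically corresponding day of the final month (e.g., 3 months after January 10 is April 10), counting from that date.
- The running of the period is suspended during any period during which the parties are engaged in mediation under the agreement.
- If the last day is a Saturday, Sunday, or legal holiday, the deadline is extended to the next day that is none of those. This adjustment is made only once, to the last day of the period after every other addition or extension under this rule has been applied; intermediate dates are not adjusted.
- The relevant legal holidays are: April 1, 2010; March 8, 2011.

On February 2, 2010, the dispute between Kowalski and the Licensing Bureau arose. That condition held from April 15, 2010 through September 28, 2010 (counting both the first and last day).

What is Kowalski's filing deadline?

April 18, 2011

9 months after February 2, 2010 is November 2, 2010.
From April 15, 2010 through September 28, 2010 inclusive is 167 days; tolling adds 167 days: November 2, 2010 + 167 days = April 18, 2011.
April 18, 2011 is a Monday and not a legal holiday, so no extension applies.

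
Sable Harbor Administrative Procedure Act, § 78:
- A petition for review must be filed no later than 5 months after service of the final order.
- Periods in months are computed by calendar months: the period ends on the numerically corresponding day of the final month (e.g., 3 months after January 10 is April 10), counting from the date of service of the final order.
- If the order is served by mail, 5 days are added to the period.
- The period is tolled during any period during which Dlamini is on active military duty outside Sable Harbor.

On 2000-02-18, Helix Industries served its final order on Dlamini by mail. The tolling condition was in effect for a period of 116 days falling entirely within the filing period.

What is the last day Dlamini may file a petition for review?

November 16, 2000

5 months after 2000-02-18 is July 18, 2000.
Service was by mail, adding 5 days: July 18, 2000 + 5 days = July 23, 2000.
Tolling adds 116 days: July 23, 2000 + 116 days = November 16, 2000.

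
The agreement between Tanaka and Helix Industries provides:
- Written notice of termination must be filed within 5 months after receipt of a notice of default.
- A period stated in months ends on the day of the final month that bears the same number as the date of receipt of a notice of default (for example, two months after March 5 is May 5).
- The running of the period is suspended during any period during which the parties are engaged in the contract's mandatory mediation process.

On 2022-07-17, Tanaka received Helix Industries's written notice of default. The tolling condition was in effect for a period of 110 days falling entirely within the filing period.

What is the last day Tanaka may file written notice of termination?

5 months after 2022-07-17 is December 17, 2022.
Tolling adds 110 days: December 17, 2022 + 110 days = April 6, 2023.

April 6, 2023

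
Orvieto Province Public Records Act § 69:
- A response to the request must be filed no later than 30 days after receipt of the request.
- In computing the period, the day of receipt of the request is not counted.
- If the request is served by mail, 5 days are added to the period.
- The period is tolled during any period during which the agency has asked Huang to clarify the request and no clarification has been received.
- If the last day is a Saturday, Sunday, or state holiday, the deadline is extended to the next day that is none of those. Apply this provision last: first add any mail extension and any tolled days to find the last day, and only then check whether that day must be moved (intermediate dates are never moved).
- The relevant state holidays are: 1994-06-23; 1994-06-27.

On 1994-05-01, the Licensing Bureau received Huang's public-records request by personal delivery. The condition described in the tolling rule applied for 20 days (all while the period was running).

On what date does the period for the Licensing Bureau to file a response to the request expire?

June 20, 1994

30 days after 1994-05-01 is May 31, 1994.
Service was not by mail, so no mail extension applies.
Tolling adds 20 days: May 31, 1994 + 20 days = June 20, 1994.
June 20, 1994 is a Monday and not a state holiday, so no extension applies.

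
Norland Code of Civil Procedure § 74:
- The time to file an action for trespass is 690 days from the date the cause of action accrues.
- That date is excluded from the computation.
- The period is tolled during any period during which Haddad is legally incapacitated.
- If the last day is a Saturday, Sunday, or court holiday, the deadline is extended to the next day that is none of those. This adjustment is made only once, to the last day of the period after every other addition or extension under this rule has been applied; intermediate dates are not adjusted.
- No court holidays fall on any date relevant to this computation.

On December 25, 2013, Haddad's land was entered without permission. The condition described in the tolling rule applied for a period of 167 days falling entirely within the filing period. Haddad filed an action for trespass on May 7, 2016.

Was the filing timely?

690 days after December 25, 2013 is November 15, 2015.
Tolling adds 167 days: November 15, 2015 + 167 days = April 30, 2016.
April 30, 2016 is Saturday; May 1, 2016 is Sunday. The next qualifying day is May 2, 2016.
The deadline is May 2, 2016; the filing on May 7, 2016 is after that date.

No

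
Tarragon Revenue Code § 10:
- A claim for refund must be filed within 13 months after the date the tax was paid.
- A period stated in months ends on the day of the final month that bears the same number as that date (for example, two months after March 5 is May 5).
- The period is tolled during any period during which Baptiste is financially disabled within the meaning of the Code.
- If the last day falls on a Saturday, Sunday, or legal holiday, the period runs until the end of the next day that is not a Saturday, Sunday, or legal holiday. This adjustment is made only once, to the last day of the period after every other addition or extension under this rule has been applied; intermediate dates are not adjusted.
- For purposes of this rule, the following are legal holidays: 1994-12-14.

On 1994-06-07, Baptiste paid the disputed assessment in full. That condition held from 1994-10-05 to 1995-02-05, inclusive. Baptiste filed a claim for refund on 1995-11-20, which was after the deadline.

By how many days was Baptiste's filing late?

13 months after 1994-06-07 is July 7, 1995.
From October 5, 1994 through February 5, 1995 inclusive is 124 days; tolling adds 124 days: July 7, 1995 + 124 days = November 8, 1995.
November 8, 1995 is a Wednesday and not a legal holiday, so no extension applies.
The deadline is November 8, 1995; from November 8, 1995 to November 20, 1995 is 12 days.

12 days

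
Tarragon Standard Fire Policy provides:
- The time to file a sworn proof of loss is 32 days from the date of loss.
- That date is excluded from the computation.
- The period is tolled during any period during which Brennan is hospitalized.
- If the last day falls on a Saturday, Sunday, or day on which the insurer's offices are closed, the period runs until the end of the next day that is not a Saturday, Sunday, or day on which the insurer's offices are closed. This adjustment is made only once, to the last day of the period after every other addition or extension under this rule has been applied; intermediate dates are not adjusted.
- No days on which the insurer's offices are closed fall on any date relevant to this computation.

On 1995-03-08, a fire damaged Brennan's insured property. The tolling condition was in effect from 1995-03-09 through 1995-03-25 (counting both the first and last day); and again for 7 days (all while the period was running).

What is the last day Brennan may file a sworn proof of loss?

32 days after 1995-03-08 is April 9, 1995.
From March 9, 1995 through March 25, 1995 inclusive is 17 days; tolling adds 17 days: April 9, 1995 + 17 days = April 26, 1995.
Tolling adds 7 days: April 26, 1995 + 7 days = May 3, 1995.
May 3, 1995 is a Wednesday and not a day on which the insurer's offices are closed, so no extension applies.

May 3, 1995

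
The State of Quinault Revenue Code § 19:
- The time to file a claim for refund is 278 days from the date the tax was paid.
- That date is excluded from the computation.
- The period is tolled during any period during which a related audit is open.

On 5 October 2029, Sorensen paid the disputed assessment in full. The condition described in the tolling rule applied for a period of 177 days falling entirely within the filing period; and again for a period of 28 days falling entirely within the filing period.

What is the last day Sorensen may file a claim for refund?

January 31, 2031

278 days after 5 October 2029 is July 10, 2030.
Tolling adds 177 days: July 10, 2030 + 177 days = January 3, 2031.
Tolling adds 28 days: January 3, 2031 + 28 days = January 31, 2031.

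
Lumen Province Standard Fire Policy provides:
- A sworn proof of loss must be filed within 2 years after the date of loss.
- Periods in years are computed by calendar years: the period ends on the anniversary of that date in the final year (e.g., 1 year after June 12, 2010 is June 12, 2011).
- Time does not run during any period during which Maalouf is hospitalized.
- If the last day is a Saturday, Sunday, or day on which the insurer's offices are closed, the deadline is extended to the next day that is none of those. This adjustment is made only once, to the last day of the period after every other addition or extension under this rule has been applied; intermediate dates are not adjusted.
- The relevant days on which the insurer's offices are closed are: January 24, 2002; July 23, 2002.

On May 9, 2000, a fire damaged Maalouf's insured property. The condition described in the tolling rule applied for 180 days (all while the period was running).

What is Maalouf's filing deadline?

November 5, 2002

2 years after May 9, 2000 is May 9, 2002.
Tolling adds 180 days: May 9, 2002 + 180 days = November 5, 2002.
November 5, 2002 is a Tuesday and not a day on which the insurer's offices are closed, so no extension applies.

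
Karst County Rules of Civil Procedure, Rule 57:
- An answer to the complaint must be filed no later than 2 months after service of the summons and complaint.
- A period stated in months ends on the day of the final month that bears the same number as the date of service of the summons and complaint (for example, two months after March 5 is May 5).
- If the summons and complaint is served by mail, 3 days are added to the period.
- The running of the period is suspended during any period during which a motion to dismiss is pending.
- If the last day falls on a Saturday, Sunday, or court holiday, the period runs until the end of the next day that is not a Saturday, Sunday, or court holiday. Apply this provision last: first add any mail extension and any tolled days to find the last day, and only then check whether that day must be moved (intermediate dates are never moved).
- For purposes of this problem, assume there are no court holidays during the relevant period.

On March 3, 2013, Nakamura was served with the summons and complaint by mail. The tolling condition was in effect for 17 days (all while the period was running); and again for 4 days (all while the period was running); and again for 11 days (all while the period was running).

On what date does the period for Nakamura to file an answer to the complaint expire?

June 7, 2013

2 months after March 3, 2013 is May 3, 2013.
Service was by mail, adding 3 days: May 3, 2013 + 3 days = May 6, 2013.
Tolling adds 17 days: May 6, 2013 + 17 days = May 23, 2013.
Tolling adds 4 days: May 23, 2013 + 4 days = May 27, 2013.
Tolling adds 11 days: May 27, 2013 + 11 days = June 7, 2013.
June 7, 2013 is a Friday and not a court holiday, so no extension applies.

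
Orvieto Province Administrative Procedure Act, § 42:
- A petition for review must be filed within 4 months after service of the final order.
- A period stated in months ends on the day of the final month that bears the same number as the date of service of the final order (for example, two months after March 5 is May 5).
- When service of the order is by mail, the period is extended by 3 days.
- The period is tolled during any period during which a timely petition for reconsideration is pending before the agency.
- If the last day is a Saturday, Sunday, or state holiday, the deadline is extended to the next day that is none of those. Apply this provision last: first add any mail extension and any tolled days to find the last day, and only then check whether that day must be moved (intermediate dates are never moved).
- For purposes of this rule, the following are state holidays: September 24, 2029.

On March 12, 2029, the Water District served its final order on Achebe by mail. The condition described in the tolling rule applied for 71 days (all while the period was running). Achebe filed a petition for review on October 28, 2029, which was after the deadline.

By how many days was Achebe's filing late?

33 days

4 months after March 12, 2029 is July 12, 2029.
Service was by mail, adding 3 days: July 12, 2029 + 3 days = July 15, 2029.
Tolling adds 71 days: July 15, 2029 + 71 days = September 24, 2029.
September 24, 2029 is a listed holiday. The next qualifying day is September 25, 2029.
The deadline is September 25, 2029; from September 25, 2029 to October 28, 2029 is 33 days.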